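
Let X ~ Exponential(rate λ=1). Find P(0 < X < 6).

P(0 < X < 6) = ∫_{0}^{6} f(x) dx
where f(x) = e^{- x}
= 1 - e^{-6}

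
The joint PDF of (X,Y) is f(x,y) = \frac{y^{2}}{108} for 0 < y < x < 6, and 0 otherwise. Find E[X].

f_X(x) = ∫_0^x \frac{y^{2}}{108} dy = \frac{x^{3}}{324}
E[X] = ∫_0^6 x × (\frac{x^{3}}{324}) dx = \frac{24}{5}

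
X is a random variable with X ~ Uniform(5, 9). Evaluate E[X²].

Using the identity E[X²] = Var(X) + (E[X])²:
E[X] = 7
Var(X) = \frac{4}{3}
E[X²] = \frac{4}{3} + (7)²
= \frac{151}{3}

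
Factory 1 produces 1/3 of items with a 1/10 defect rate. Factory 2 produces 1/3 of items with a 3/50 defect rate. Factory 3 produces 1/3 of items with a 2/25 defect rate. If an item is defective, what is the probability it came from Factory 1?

Using Bayes' theorem:
P(F1) = 1/3, P(D|F1) = 1/10
P(F2) = 1/3, P(D|F2) = 3/50
P(F3) = 1/3, P(D|F3) = 2/25
P(D) = P(D|F1)P(F1) + P(D|F2)P(F2) + P(D|F3)P(F3)
     = \frac{2}{25}
P(F1|D) = P(D|F1)P(F1) / P(D)
= \frac{5}{12}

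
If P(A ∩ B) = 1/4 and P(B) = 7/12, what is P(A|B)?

P(A|B) = P(A ∩ B) / P(B)
= (1/4) / (7/12)
= 3/7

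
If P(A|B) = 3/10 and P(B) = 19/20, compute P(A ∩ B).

By definition, P(A|B) = P(A ∩ B) / P(B)
So P(A ∩ B) = P(A|B) × P(B)
= 3/10 × 19/20
= 57/200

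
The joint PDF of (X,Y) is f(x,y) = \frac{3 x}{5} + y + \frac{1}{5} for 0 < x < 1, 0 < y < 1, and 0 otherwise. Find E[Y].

E[Y] = ∫_0^1 ∫_0^1 y × f(x,y) dx dy
= \frac{7}{12}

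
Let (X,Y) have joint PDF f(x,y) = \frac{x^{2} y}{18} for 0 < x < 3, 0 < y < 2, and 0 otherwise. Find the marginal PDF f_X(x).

f_X(x) = ∫_0^2 f(x,y) dy
= ∫_0^2 \frac{x^{2} y}{18} dy
= \frac{x^{2}}{9} for 0 < x < 3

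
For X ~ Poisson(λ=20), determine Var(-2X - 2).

For X ~ Poisson(λ=20):
Var(X) = 20
Var(-2X - 2) = (-2)² × Var(X) = 4 × 20 = 80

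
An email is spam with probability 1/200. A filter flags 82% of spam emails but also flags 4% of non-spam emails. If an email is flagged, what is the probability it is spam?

Let D = the rare event, + = positive/flagged.
P(D) = 1/200
P(+|D) = 82/100 = 41/50
P(+|D') = 4/100 = 1/25
P(+) = P(+|D)P(D) + P(+|D')P(D')
     = \frac{41}{50} × \frac{1}{200} + \frac{1}{25} × \frac{199}{200}
     = \frac{439}{10000}
P(D|+) = P(+|D)P(D)/P(+) = \frac{41}{439}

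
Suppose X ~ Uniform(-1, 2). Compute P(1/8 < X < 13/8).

P(1/8 < X < 13/8) = ∫_{1/8}^{13/8} f(x) dx
where f(x) = \frac{1}{3}
= \frac{1}{2}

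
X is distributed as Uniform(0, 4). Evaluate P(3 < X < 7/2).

P(3 < X < 7/2) = ∫_{3}^{7/2} f(x) dx
where f(x) = \frac{1}{4}
= \frac{1}{8}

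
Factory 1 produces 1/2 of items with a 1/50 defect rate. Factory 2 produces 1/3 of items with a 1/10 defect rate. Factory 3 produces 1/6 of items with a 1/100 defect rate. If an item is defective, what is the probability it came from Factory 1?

Using Bayes' theorem:
P(F1) = 1/2, P(D|F1) = 1/50
P(F2) = 1/3, P(D|F2) = 1/10
P(F3) = 1/6, P(D|F3) = 1/100
P(D) = P(D|F1)P(F1) + P(D|F2)P(F2) + P(D|F3)P(F3)
     = \frac{9}{200}
P(F1|D) = P(D|F1)P(F1) / P(D)
= \frac{2}{9}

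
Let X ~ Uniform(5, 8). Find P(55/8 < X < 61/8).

P(55/8 < X < 61/8) = ∫_{55/8}^{61/8} f(x) dx
where f(x) = \frac{1}{3}
= \frac{1}{4}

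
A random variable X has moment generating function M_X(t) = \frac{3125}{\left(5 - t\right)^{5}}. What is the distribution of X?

The MGF M(t) = \frac{3125}{\left(5 - t\right)^{5}} is the standard form for the Gamma distribution.
Comparing with the known MGF formula identifies: Gamma(shape α=5, rate β=5)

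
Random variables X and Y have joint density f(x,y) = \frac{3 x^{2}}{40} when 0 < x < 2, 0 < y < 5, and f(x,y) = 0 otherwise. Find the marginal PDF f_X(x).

f_X(x) = ∫_0^5 f(x,y) dy
= ∫_0^5 \frac{3 x^{2}}{40} dy
= \frac{3 x^{2}}{8} for 0 < x < 2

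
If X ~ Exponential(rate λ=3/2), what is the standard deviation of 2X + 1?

For X ~ Exponential(rate λ=3/2):
Var(X) = \frac{4}{9}
SD(X) = √(Var(X)) = √(\frac{4}{9}) = \frac{2}{3}
SD(2X + 1) = |2| × SD(X) = 2 × \frac{2}{3} = \frac{4}{3}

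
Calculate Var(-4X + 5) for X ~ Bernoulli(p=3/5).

For X ~ Bernoulli(p=3/5):
Var(X) = \frac{6}{25}
Var(-4X + 5) = (-4)² × Var(X) = 16 × \frac{6}{25} = \frac{96}{25}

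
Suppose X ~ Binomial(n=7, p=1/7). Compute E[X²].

Using the identity E[X²] = Var(X) + (E[X])²:
E[X] = 1
Var(X) = \frac{6}{7}
E[X²] = \frac{6}{7} + (1)²
= \frac{13}{7}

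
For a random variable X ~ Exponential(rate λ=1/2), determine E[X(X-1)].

E[X(X-1)] = E[X² - X] = E[X²] - E[X]
E[X] = 2
E[X²] = Var(X) + (E[X])² = 4 + (2)² = 8
E[X(X-1)] = 8 - 2 = 6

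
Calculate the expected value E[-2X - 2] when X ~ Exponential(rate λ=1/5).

For X ~ Exponential(rate λ=1/5):
E[X] = 5
E[-2X - 2] = -2 × E[X] - 2 = -12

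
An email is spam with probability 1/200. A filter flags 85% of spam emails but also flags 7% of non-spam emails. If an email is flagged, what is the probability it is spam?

Let D = the rare event, + = positive/flagged.
P(D) = 1/200
P(+|D) = 85/100 = 17/20
P(+|D') = 7/100
P(+) = P(+|D)P(D) + P(+|D')P(D')
     = \frac{17}{20} × \frac{1}{200} + \frac{7}{100} × \frac{199}{200}
     = \frac{739}{10000}
P(D|+) = P(+|D)P(D)/P(+) = \frac{85}{1478}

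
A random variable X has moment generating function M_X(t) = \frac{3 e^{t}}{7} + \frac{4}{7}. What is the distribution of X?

The MGF M(t) = \frac{3 e^{t}}{7} + \frac{4}{7} is the standard form for the Bernoulli distribution.
Comparing with the known MGF formula identifies: Bernoulli(p=3/7)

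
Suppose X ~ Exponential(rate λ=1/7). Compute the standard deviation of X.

For X ~ Exponential(rate λ=1/7):
Var(X) = 49
SD(X) = √(Var(X)) = √(49) = 7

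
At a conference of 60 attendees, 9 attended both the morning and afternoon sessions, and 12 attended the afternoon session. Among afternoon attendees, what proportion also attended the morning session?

P(A ∩ B) = 9/60 = 3/20
P(B) = 12/60 = 1/5
P(A|B) = P(A ∩ B) / P(B) = (3/20) / (1/5) = 3/4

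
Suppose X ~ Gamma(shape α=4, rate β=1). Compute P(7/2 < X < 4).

P(7/2 < X < 4) = ∫_{7/2}^{4} f(x) dx
where f(x) = \frac{x^{3} e^{- x}}{6}
= - \frac{71}{3 e^{4}} + \frac{853}{48 e^{\frac{7}{2}}}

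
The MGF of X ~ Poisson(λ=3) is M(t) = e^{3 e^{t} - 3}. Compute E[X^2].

To find E[X^2], compute M^(2)(0):
M^(1)(t) = 3 e^{t} e^{3 e^{t} - 3}
M^(2)(t) = 9 e^{2 t} e^{3 e^{t} - 3} + 3 e^{t} e^{3 e^{t} - 3}
M^(2)(0) = 12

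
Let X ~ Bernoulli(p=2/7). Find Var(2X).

For X ~ Bernoulli(p=2/7):
Var(X) = \frac{10}{49}
Var(2X) = (2)² × Var(X) = 4 × \frac{10}{49} = \frac{40}{49}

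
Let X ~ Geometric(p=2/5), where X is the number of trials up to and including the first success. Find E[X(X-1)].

E[X(X-1)] = E[X² - X] = E[X²] - E[X]
E[X] = \frac{5}{2}
E[X²] = Var(X) + (E[X])² = \frac{15}{4} + (\frac{5}{2})² = 10
E[X(X-1)] = 10 - \frac{5}{2} = \frac{15}{2}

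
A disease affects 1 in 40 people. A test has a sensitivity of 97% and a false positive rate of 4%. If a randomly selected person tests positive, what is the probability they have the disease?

Let D = the rare event, + = positive/flagged.
P(D) = 1/40
P(+|D) = 97/100
P(+|D') = 4/100 = 1/25
P(+) = P(+|D)P(D) + P(+|D')P(D')
     = \frac{97}{100} × \frac{1}{40} + \frac{1}{25} × \frac{39}{40}
     = \frac{253}{4000}
P(D|+) = P(+|D)P(D)/P(+) = \frac{97}{253}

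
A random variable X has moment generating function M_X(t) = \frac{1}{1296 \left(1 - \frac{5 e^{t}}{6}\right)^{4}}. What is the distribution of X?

The MGF M(t) = \frac{1}{1296 \left(1 - \frac{5 e^{t}}{6}\right)^{4}} is the standard form for the NegativeBinomial distribution.
Comparing with the known MGF formula identifies: NegBin(r=4, p=1/6), X = failures before r-th success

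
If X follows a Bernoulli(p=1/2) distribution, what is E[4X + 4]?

For X ~ Bernoulli(p=1/2):
E[X] = \frac{1}{2}
E[4X + 4] = 4 × E[X] + 4 = 6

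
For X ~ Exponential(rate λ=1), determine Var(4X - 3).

For X ~ Exponential(rate λ=1):
Var(X) = 1
Var(4X - 3) = (4)² × Var(X) = 16 × 1 = 16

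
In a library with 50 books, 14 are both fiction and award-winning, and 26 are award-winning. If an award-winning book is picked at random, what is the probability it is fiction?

P(A ∩ B) = 14/50 = 7/25
P(B) = 26/50 = 13/25
P(A|B) = P(A ∩ B) / P(B) = (7/25) / (13/25) = 7/13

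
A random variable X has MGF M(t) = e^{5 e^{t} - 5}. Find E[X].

To find E[X], compute M^(1)(0):
M^(1)(t) = 5 e^{t} e^{5 e^{t} - 5}
M^(1)(0) = 5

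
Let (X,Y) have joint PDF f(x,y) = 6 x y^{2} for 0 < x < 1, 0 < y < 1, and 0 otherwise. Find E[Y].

E[Y] = ∫_0^1 ∫_0^1 y × f(x,y) dx dy
= \frac{3}{4}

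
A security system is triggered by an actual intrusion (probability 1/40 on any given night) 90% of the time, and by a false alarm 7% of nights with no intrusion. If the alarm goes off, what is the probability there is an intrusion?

Let D = the rare event, + = positive/flagged.
P(D) = 1/40
P(+|D) = 90/100 = 9/10
P(+|D') = 7/100
P(+) = P(+|D)P(D) + P(+|D')P(D')
     = \frac{9}{10} × \frac{1}{40} + \frac{7}{100} × \frac{39}{40}
     = \frac{363}{4000}
P(D|+) = P(+|D)P(D)/P(+) = \frac{30}{121}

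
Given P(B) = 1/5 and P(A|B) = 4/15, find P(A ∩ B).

By definition, P(A|B) = P(A ∩ B) / P(B)
So P(A ∩ B) = P(A|B) × P(B)
= 4/15 × 1/5
= 4/75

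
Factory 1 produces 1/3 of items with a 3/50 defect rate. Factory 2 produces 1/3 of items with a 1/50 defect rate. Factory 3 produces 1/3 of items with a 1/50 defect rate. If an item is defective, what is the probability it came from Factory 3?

Using Bayes' theorem:
P(F1) = 1/3, P(D|F1) = 3/50
P(F2) = 1/3, P(D|F2) = 1/50
P(F3) = 1/3, P(D|F3) = 1/50
P(D) = P(D|F1)P(F1) + P(D|F2)P(F2) + P(D|F3)P(F3)
     = \frac{1}{30}
P(F3|D) = P(D|F3)P(F3) / P(D)
= \frac{1}{5}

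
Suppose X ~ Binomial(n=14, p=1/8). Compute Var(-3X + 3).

For X ~ Binomial(n=14, p=1/8):
Var(X) = \frac{49}{32}
Var(-3X + 3) = (-3)² × Var(X) = 9 × \frac{49}{32} = \frac{441}{32}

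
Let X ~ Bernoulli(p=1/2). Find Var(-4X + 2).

For X ~ Bernoulli(p=1/2):
Var(X) = \frac{1}{4}
Var(-4X + 2) = (-4)² × Var(X) = 16 × \frac{1}{4} = 4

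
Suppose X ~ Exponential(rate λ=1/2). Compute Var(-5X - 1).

For X ~ Exponential(rate λ=1/2):
Var(X) = 4
Var(-5X - 1) = (-5)² × Var(X) = 25 × 4 = 100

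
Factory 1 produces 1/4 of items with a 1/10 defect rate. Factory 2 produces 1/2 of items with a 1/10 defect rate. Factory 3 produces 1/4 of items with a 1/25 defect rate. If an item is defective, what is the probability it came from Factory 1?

Using Bayes' theorem:
P(F1) = 1/4, P(D|F1) = 1/10
P(F2) = 1/2, P(D|F2) = 1/10
P(F3) = 1/4, P(D|F3) = 1/25
P(D) = P(D|F1)P(F1) + P(D|F2)P(F2) + P(D|F3)P(F3)
     = \frac{17}{200}
P(F1|D) = P(D|F1)P(F1) / P(D)
= \frac{5}{17}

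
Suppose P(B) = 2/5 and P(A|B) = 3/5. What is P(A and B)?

By definition, P(A|B) = P(A ∩ B) / P(B)
So P(A ∩ B) = P(A|B) × P(B)
= 3/5 × 2/5
= 6/25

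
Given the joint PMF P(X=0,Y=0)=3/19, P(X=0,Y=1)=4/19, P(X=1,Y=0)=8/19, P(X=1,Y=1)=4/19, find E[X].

First find marginal of X:
P(X=0) = 7/19
P(X=1) = 12/19
E[X] = 0 × 7/19 + 1 × 12/19 = 12/19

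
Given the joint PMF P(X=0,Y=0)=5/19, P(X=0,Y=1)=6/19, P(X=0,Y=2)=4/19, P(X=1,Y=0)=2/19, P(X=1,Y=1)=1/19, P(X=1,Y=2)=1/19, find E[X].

First find marginal of X:
P(X=0) = 15/19
P(X=1) = 4/19
E[X] = 0 × 15/19 + 1 × 4/19 = 4/19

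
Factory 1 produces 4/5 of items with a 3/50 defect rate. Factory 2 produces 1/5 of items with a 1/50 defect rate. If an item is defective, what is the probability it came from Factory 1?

Using Bayes' theorem:
P(F1) = 4/5, P(D|F1) = 3/50
P(F2) = 1/5, P(D|F2) = 1/50
P(D) = P(D|F1)P(F1) + P(D|F2)P(F2)
     = \frac{13}{250}
P(F1|D) = P(D|F1)P(F1) / P(D)
= \frac{12}{13}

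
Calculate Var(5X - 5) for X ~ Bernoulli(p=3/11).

For X ~ Bernoulli(p=3/11):
Var(X) = \frac{24}{121}
Var(5X - 5) = (5)² × Var(X) = 25 × \frac{24}{121} = \frac{600}{121}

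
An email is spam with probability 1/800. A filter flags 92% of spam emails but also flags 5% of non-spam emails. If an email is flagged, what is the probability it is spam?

Let D = the rare event, + = positive/flagged.
P(D) = 1/800
P(+|D) = 92/100 = 23/25
P(+|D') = 5/100 = 1/20
P(+) = P(+|D)P(D) + P(+|D')P(D')
     = \frac{23}{25} × \frac{1}{800} + \frac{1}{20} × \frac{799}{800}
     = \frac{4087}{80000}
P(D|+) = P(+|D)P(D)/P(+) = \frac{92}{4087}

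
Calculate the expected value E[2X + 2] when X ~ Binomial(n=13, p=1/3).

For X ~ Binomial(n=13, p=1/3):
E[X] = \frac{13}{3}
E[2X + 2] = 2 × E[X] + 2 = \frac{32}{3}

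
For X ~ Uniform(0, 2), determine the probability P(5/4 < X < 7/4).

P(5/4 < X < 7/4) = ∫_{5/4}^{7/4} f(x) dx
where f(x) = \frac{1}{2}
= \frac{1}{4}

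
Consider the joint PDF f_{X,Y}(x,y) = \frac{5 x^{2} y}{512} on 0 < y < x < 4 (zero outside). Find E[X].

f_X(x) = ∫_0^x \frac{5 x^{2} y}{512} dy = \frac{5 x^{4}}{1024}
E[X] = ∫_0^4 x × (\frac{5 x^{4}}{1024}) dx = \frac{10}{3}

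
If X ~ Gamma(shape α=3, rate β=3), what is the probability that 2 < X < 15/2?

P(2 < X < 15/2) = ∫_{2}^{15/2} f(x) dx
where f(x) = \frac{27 x^{2} e^{- 3 x}}{2}
= - \frac{2213}{8 e^{\frac{45}{2}}} + \frac{25}{e^{6}}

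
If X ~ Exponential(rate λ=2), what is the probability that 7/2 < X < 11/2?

P(7/2 < X < 11/2) = ∫_{7/2}^{11/2} f(x) dx
where f(x) = 2 e^{- 2 x}
= - \frac{1 - e^{4}}{e^{11}}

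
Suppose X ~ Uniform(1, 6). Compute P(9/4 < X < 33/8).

P(9/4 < X < 33/8) = ∫_{9/4}^{33/8} f(x) dx
where f(x) = \frac{1}{5}
= \frac{3}{8}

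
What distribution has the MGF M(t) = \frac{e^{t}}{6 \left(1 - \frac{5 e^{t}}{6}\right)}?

The MGF M(t) = \frac{e^{t}}{6 \left(1 - \frac{5 e^{t}}{6}\right)} is the standard form for the Geometric distribution.
Comparing with the known MGF formula identifies: Geometric(p=1/6), X = trial number of first success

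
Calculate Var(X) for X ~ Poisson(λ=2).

For X ~ Poisson(λ=2):
Var(X) = 2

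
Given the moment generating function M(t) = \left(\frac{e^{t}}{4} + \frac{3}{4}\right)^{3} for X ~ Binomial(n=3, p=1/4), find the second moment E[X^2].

To find E[X^2], compute M^(2)(0):
M^(1)(t) = \frac{3 \left(\frac{e^{t}}{4} + \frac{3}{4}\right)^{2} e^{t}}{4}
M^(2)(t) = \frac{3 \left(\frac{e^{t}}{4} + \frac{3}{4}\right)^{2} e^{t}}{4} + \frac{3 \left(\frac{e^{t}}{4} + \frac{3}{4}\right) e^{2 t}}{8}
M^(2)(0) = \frac{9}{8}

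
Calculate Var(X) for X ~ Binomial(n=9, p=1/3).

For X ~ Binomial(n=9, p=1/3):
Var(X) = 2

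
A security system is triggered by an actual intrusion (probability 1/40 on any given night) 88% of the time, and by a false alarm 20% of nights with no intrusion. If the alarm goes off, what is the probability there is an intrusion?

Let D = the rare event, + = positive/flagged.
P(D) = 1/40
P(+|D) = 88/100 = 22/25
P(+|D') = 20/100 = 1/5
P(+) = P(+|D)P(D) + P(+|D')P(D')
     = \frac{22}{25} × \frac{1}{40} + \frac{1}{5} × \frac{39}{40}
     = \frac{217}{1000}
P(D|+) = P(+|D)P(D)/P(+) = \frac{22}{217}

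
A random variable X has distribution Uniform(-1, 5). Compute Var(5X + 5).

For X ~ Uniform(-1, 5):
Var(X) = 3
Var(5X + 5) = (5)² × Var(X) = 25 × 3 = 75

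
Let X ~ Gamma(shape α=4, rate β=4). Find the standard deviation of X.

For X ~ Gamma(shape α=4, rate β=4):
Var(X) = \frac{1}{4}
SD(X) = √(Var(X)) = √(\frac{1}{4}) = \frac{1}{2}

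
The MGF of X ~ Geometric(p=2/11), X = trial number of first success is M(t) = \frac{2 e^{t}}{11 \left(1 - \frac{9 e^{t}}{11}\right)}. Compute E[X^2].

To find E[X^2], compute M^(2)(0):
M^(1)(t) = \frac{2 e^{t}}{11 \left(1 - \frac{9 e^{t}}{11}\right)} + \frac{18 e^{2 t}}{121 \left(1 - \frac{9 e^{t}}{11}\right)^{2}}
M^(2)(t) = \frac{2 e^{t}}{11 \left(1 - \frac{9 e^{t}}{11}\right)} + \frac{54 e^{2 t}}{121 \left(1 - \frac{9 e^{t}}{11}\right)^{2}} + \frac{324 e^{3 t}}{1331 \left(1 - \frac{9 e^{t}}{11}\right)^{3}}
M^(2)(0) = 55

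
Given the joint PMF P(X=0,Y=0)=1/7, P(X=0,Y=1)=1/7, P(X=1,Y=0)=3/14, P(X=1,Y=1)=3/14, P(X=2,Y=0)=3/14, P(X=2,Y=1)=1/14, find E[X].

First find marginal of X:
P(X=0) = 2/7
P(X=1) = 3/7
P(X=2) = 2/7
E[X] = 0 × 2/7 + 1 × 3/7 + 2 × 2/7 = 1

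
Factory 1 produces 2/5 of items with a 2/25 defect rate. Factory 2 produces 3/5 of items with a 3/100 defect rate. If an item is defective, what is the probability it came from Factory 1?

Using Bayes' theorem:
P(F1) = 2/5, P(D|F1) = 2/25
P(F2) = 3/5, P(D|F2) = 3/100
P(D) = P(D|F1)P(F1) + P(D|F2)P(F2)
     = \frac{1}{20}
P(F1|D) = P(D|F1)P(F1) / P(D)
= \frac{16}{25}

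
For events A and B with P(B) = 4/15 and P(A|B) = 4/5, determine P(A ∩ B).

By definition, P(A|B) = P(A ∩ B) / P(B)
So P(A ∩ B) = P(A|B) × P(B)
= 4/5 × 4/15
= 16/75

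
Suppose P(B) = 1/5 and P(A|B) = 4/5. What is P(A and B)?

By definition, P(A|B) = P(A ∩ B) / P(B)
So P(A ∩ B) = P(A|B) × P(B)
= 4/5 × 1/5
= 4/25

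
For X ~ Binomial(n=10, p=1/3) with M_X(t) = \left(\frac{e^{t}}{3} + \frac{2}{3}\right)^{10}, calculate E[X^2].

To find E[X^2], compute M^(2)(0):
M^(1)(t) = \frac{10 \left(\frac{e^{t}}{3} + \frac{2}{3}\right)^{9} e^{t}}{3}
M^(2)(t) = \frac{10 \left(\frac{e^{t}}{3} + \frac{2}{3}\right)^{9} e^{t}}{3} + 10 \left(\frac{e^{t}}{3} + \frac{2}{3}\right)^{8} e^{2 t}
M^(2)(0) = \frac{40}{3}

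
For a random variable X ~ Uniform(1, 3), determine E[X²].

Using the identity E[X²] = Var(X) + (E[X])²:
E[X] = 2
Var(X) = \frac{1}{3}
E[X²] = \frac{1}{3} + (2)²
= \frac{13}{3}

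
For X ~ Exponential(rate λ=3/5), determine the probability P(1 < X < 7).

P(1 < X < 7) = ∫_{1}^{7} f(x) dx
where f(x) = \frac{3 e^{- \frac{3 x}{5}}}{5}
= - \frac{1 - e^{\frac{18}{5}}}{e^{\frac{21}{5}}}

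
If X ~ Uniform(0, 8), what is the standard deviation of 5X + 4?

For X ~ Uniform(0, 8):
Var(X) = \frac{16}{3}
SD(X) = √(Var(X)) = √(\frac{16}{3}) = \frac{4 \sqrt{3}}{3}
SD(5X + 4) = |5| × SD(X) = 5 × \frac{4 \sqrt{3}}{3} = \frac{20 \sqrt{3}}{3}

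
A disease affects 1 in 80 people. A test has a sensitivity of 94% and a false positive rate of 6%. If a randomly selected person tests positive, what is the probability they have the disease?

Let D = the rare event, + = positive/flagged.
P(D) = 1/80
P(+|D) = 94/100 = 47/50
P(+|D') = 6/100 = 3/50
P(+) = P(+|D)P(D) + P(+|D')P(D')
     = \frac{47}{50} × \frac{1}{80} + \frac{3}{50} × \frac{79}{80}
     = \frac{71}{1000}
P(D|+) = P(+|D)P(D)/P(+) = \frac{47}{284}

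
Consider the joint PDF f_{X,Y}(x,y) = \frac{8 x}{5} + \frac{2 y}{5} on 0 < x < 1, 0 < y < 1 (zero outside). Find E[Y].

E[Y] = ∫_0^1 ∫_0^1 y × f(x,y) dx dy
= \frac{8}{15}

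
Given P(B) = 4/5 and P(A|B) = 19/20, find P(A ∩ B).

By definition, P(A|B) = P(A ∩ B) / P(B)
So P(A ∩ B) = P(A|B) × P(B)
= 19/20 × 4/5
= 19/25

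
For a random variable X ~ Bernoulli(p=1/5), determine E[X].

For X ~ Bernoulli(p=1/5), the expected value is:
E[X] = \frac{1}{5}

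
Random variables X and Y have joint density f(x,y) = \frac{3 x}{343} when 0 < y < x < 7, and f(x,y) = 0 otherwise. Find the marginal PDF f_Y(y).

f_Y(y) = ∫_y^7 \frac{3 x}{343} dx = \frac{3}{14} - \frac{3 y^{2}}{686}
for 0 < y < 7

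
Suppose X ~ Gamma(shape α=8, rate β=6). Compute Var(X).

For X ~ Gamma(shape α=8, rate β=6):
Var(X) = \frac{2}{9}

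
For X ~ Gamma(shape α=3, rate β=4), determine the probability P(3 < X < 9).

P(3 < X < 9) = ∫_{3}^{9} f(x) dx
where f(x) = 32 x^{2} e^{- 4 x}
= \frac{5 \left(-137 + 17 e^{24}\right)}{e^{36}}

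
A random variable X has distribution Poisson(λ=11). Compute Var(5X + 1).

For X ~ Poisson(λ=11):
Var(X) = 11
Var(5X + 1) = (5)² × Var(X) = 25 × 11 = 275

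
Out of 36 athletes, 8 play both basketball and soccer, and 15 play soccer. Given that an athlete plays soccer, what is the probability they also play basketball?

P(A ∩ B) = 8/36 = 2/9
P(B) = 15/36 = 5/12
P(A|B) = P(A ∩ B) / P(B) = (2/9) / (5/12) = 8/15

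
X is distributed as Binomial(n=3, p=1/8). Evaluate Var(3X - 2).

For X ~ Binomial(n=3, p=1/8):
Var(X) = \frac{21}{64}
Var(3X - 2) = (3)² × Var(X) = 9 × \frac{21}{64} = \frac{189}{64}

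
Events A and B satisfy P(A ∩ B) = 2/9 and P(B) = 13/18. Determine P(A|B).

P(A|B) = P(A ∩ B) / P(B)
= (2/9) / (13/18)
= 4/13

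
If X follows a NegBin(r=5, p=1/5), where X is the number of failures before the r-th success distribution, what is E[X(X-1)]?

E[X(X-1)] = E[X² - X] = E[X²] - E[X]
E[X] = 20
E[X²] = Var(X) + (E[X])² = 100 + (20)² = 500
E[X(X-1)] = 500 - 20 = 480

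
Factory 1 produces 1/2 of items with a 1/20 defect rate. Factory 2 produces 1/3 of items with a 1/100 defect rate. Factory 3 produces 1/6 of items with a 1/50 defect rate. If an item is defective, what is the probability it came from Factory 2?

Using Bayes' theorem:
P(F1) = 1/2, P(D|F1) = 1/20
P(F2) = 1/3, P(D|F2) = 1/100
P(F3) = 1/6, P(D|F3) = 1/50
P(D) = P(D|F1)P(F1) + P(D|F2)P(F2) + P(D|F3)P(F3)
     = \frac{19}{600}
P(F2|D) = P(D|F2)P(F2) / P(D)
= \frac{2}{19}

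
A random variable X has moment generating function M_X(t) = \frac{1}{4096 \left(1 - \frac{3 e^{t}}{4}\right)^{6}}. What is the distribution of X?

The MGF M(t) = \frac{1}{4096 \left(1 - \frac{3 e^{t}}{4}\right)^{6}} is the standard form for the NegativeBinomial distribution.
Comparing with the known MGF formula identifies: NegBin(r=6, p=1/4), X = failures before r-th success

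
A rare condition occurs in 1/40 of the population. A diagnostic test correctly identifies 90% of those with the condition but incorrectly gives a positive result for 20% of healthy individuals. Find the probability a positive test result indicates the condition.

Let D = the rare event, + = positive/flagged.
P(D) = 1/40
P(+|D) = 90/100 = 9/10
P(+|D') = 20/100 = 1/5
P(+) = P(+|D)P(D) + P(+|D')P(D')
     = \frac{9}{10} × \frac{1}{40} + \frac{1}{5} × \frac{39}{40}
     = \frac{87}{400}
P(D|+) = P(+|D)P(D)/P(+) = \frac{3}{29}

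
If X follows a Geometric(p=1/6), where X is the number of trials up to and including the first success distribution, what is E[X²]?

Using the identity E[X²] = Var(X) + (E[X])²:
E[X] = 6
Var(X) = 30
E[X²] = 30 + (6)²
= 66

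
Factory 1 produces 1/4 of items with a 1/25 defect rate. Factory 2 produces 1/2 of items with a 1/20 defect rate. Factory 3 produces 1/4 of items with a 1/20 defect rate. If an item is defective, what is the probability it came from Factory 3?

Using Bayes' theorem:
P(F1) = 1/4, P(D|F1) = 1/25
P(F2) = 1/2, P(D|F2) = 1/20
P(F3) = 1/4, P(D|F3) = 1/20
P(D) = P(D|F1)P(F1) + P(D|F2)P(F2) + P(D|F3)P(F3)
     = \frac{19}{400}
P(F3|D) = P(D|F3)P(F3) / P(D)
= \frac{5}{19}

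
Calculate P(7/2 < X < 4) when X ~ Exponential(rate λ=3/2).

P(7/2 < X < 4) = ∫_{7/2}^{4} f(x) dx
where f(x) = \frac{3 e^{- \frac{3 x}{2}}}{2}
= - \frac{1}{e^{6}} + e^{- \frac{21}{4}}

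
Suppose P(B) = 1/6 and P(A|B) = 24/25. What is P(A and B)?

By definition, P(A|B) = P(A ∩ B) / P(B)
So P(A ∩ B) = P(A|B) × P(B)
= 24/25 × 1/6
= 4/25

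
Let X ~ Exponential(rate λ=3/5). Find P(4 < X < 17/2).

P(4 < X < 17/2) = ∫_{4}^{17/2} f(x) dx
where f(x) = \frac{3 e^{- \frac{3 x}{5}}}{5}
= - \frac{1}{e^{\frac{51}{10}}} + e^{- \frac{12}{5}}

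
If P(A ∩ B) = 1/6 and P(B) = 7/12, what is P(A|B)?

P(A|B) = P(A ∩ B) / P(B)
= (1/6) / (7/12)
= 2/7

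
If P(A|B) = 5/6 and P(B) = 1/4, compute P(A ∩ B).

By definition, P(A|B) = P(A ∩ B) / P(B)
So P(A ∩ B) = P(A|B) × P(B)
= 5/6 × 1/4
= 5/24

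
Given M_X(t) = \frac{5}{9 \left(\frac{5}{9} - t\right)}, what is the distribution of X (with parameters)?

The MGF M(t) = \frac{5}{9 \left(\frac{5}{9} - t\right)} is the standard form for the Exponential distribution.
Comparing with the known MGF formula identifies: Exponential(rate λ=5/9)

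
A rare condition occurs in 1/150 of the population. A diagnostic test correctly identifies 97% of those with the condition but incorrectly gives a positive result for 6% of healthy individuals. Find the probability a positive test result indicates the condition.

Let D = the rare event, + = positive/flagged.
P(D) = 1/150
P(+|D) = 97/100
P(+|D') = 6/100 = 3/50
P(+) = P(+|D)P(D) + P(+|D')P(D')
     = \frac{97}{100} × \frac{1}{150} + \frac{3}{50} × \frac{149}{150}
     = \frac{991}{15000}
P(D|+) = P(+|D)P(D)/P(+) = \frac{97}{991}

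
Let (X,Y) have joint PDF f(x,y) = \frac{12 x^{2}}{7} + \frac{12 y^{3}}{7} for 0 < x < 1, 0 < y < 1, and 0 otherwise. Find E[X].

E[X] = ∫_0^1 ∫_0^1 x × f(x,y) dy dx
= ∫_0^1 ∫_0^1 x × (\frac{12 x^{2}}{7} + \frac{12 y^{3}}{7}) dy dx
= \frac{9}{14}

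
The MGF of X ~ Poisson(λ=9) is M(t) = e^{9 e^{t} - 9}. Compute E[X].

To find E[X], compute M^(1)(0):
M^(1)(t) = 9 e^{t} e^{9 e^{t} - 9}
M^(1)(0) = 9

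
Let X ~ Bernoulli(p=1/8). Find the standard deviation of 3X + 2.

For X ~ Bernoulli(p=1/8):
Var(X) = \frac{7}{64}
SD(X) = √(Var(X)) = √(\frac{7}{64}) = \frac{\sqrt{7}}{8}
SD(3X + 2) = |3| × SD(X) = 3 × \frac{\sqrt{7}}{8} = \frac{3 \sqrt{7}}{8}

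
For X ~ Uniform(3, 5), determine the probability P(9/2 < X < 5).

P(9/2 < X < 5) = ∫_{9/2}^{5} f(x) dx
where f(x) = \frac{1}{2}
= \frac{1}{4}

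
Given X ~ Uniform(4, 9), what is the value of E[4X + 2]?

For X ~ Uniform(4, 9):
E[X] = \frac{13}{2}
E[4X + 2] = 4 × E[X] + 2 = 28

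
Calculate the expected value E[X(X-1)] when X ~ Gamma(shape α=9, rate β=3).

E[X(X-1)] = E[X² - X] = E[X²] - E[X]
E[X] = 3
E[X²] = Var(X) + (E[X])² = 1 + (3)² = 10
E[X(X-1)] = 10 - 3 = 7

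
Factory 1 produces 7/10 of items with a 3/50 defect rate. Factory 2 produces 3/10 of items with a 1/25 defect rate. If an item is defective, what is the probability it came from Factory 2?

Using Bayes' theorem:
P(F1) = 7/10, P(D|F1) = 3/50
P(F2) = 3/10, P(D|F2) = 1/25
P(D) = P(D|F1)P(F1) + P(D|F2)P(F2)
     = \frac{27}{500}
P(F2|D) = P(D|F2)P(F2) / P(D)
= \frac{2}{9}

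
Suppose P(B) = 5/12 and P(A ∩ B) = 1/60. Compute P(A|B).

P(A|B) = P(A ∩ B) / P(B)
= (1/60) / (5/12)
= 1/25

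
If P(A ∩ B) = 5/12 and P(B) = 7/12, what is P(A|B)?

P(A|B) = P(A ∩ B) / P(B)
= (5/12) / (7/12)
= 5/7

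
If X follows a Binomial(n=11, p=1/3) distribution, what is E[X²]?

Using the identity E[X²] = Var(X) + (E[X])²:
E[X] = \frac{11}{3}
Var(X) = \frac{22}{9}
E[X²] = \frac{22}{9} + (\frac{11}{3})²
= \frac{143}{9}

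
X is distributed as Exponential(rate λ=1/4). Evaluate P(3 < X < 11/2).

P(3 < X < 11/2) = ∫_{3}^{11/2} f(x) dx
where f(x) = \frac{e^{- \frac{x}{4}}}{4}
= - \frac{1}{e^{\frac{11}{8}}} + e^{- \frac{3}{4}}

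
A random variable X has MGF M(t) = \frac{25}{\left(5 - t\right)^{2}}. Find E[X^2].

To find E[X^2], compute M^(2)(0):
M^(1)(t) = \frac{50}{\left(5 - t\right)^{3}}
M^(2)(t) = \frac{150}{\left(5 - t\right)^{4}}
M^(2)(0) = \frac{6}{25}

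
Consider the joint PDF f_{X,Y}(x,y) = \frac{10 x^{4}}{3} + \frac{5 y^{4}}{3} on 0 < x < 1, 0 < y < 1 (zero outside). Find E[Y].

E[Y] = ∫_0^1 ∫_0^1 y × f(x,y) dx dy
= \frac{11}{18}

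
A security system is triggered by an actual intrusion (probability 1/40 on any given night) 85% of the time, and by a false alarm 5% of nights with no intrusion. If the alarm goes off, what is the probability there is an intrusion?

Let D = the rare event, + = positive/flagged.
P(D) = 1/40
P(+|D) = 85/100 = 17/20
P(+|D') = 5/100 = 1/20
P(+) = P(+|D)P(D) + P(+|D')P(D')
     = \frac{17}{20} × \frac{1}{40} + \frac{1}{20} × \frac{39}{40}
     = \frac{7}{100}
P(D|+) = P(+|D)P(D)/P(+) = \frac{17}{56}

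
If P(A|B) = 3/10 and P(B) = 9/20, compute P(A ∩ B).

By definition, P(A|B) = P(A ∩ B) / P(B)
So P(A ∩ B) = P(A|B) × P(B)
= 3/10 × 9/20
= 27/200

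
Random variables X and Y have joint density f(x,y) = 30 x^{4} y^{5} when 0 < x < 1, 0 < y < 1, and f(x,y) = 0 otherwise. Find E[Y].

E[Y] = ∫_0^1 ∫_0^1 y × f(x,y) dx dy
= \frac{6}{7}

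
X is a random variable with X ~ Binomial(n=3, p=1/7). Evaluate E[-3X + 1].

For X ~ Binomial(n=3, p=1/7):
E[X] = \frac{3}{7}
E[-3X + 1] = -3 × E[X] + 1 = - \frac{2}{7}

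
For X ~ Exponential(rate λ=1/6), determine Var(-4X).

For X ~ Exponential(rate λ=1/6):
Var(X) = 36
Var(-4X) = (-4)² × Var(X) = 16 × 36 = 576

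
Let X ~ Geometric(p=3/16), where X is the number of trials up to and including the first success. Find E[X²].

Using the identity E[X²] = Var(X) + (E[X])²:
E[X] = \frac{16}{3}
Var(X) = \frac{208}{9}
E[X²] = \frac{208}{9} + (\frac{16}{3})²
= \frac{464}{9}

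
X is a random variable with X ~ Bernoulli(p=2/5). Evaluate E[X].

For X ~ Bernoulli(p=2/5), the expected value is:
E[X] = \frac{2}{5}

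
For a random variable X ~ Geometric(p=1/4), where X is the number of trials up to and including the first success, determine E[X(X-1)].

E[X(X-1)] = E[X² - X] = E[X²] - E[X]
E[X] = 4
E[X²] = Var(X) + (E[X])² = 12 + (4)² = 28
E[X(X-1)] = 28 - 4 = 24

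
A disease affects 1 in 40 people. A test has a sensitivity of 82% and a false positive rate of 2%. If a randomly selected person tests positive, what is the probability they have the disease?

Let D = the rare event, + = positive/flagged.
P(D) = 1/40
P(+|D) = 82/100 = 41/50
P(+|D') = 2/100 = 1/50
P(+) = P(+|D)P(D) + P(+|D')P(D')
     = \frac{41}{50} × \frac{1}{40} + \frac{1}{50} × \frac{39}{40}
     = \frac{1}{25}
P(D|+) = P(+|D)P(D)/P(+) = \frac{41}{80}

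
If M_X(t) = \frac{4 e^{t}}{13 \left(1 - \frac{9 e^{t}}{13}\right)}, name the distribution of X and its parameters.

The MGF M(t) = \frac{4 e^{t}}{13 \left(1 - \frac{9 e^{t}}{13}\right)} is the standard form for the Geometric distribution.
Comparing with the known MGF formula identifies: Geometric(p=4/13), X = trial number of first success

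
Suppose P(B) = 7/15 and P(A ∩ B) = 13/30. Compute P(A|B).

P(A|B) = P(A ∩ B) / P(B)
= (13/30) / (7/15)
= 13/14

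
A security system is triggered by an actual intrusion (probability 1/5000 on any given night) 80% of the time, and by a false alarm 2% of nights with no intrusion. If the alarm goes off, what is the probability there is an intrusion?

Let D = the rare event, + = positive/flagged.
P(D) = 1/5000
P(+|D) = 80/100 = 4/5
P(+|D') = 2/100 = 1/50
P(+) = P(+|D)P(D) + P(+|D')P(D')
     = \frac{4}{5} × \frac{1}{5000} + \frac{1}{50} × \frac{4999}{5000}
     = \frac{5039}{250000}
P(D|+) = P(+|D)P(D)/P(+) = \frac{40}{5039}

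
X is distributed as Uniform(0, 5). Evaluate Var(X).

For X ~ Uniform(0, 5):
Var(X) = \frac{25}{12}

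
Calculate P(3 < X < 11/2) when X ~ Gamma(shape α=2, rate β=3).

P(3 < X < 11/2) = ∫_{3}^{11/2} f(x) dx
where f(x) = 9 x e^{- 3 x}
= - \frac{35}{2 e^{\frac{33}{2}}} + \frac{10}{e^{9}}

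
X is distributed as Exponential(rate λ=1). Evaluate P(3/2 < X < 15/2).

P(3/2 < X < 15/2) = ∫_{3/2}^{15/2} f(x) dx
where f(x) = e^{- x}
= - \frac{1 - e^{6}}{e^{\frac{15}{2}}}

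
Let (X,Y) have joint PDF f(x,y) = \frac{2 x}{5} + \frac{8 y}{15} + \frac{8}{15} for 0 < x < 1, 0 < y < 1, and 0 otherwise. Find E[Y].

E[Y] = ∫_0^1 ∫_0^1 y × f(x,y) dx dy
= \frac{49}{90}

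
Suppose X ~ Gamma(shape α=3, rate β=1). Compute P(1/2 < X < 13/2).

P(1/2 < X < 13/2) = ∫_{1/2}^{13/2} f(x) dx
where f(x) = \frac{x^{2} e^{- x}}{2}
= \frac{-229 + 13 e^{6}}{8 e^{\frac{13}{2}}}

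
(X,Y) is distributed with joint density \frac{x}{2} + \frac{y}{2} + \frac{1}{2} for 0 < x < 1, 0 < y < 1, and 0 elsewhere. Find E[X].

E[X] = ∫_0^1 ∫_0^1 x × f(x,y) dy dx
= ∫_0^1 ∫_0^1 x × (\frac{x}{2} + \frac{y}{2} + \frac{1}{2}) dy dx
= \frac{13}{24}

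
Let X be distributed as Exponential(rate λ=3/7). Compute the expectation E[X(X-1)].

E[X(X-1)] = E[X² - X] = E[X²] - E[X]
E[X] = \frac{7}{3}
E[X²] = Var(X) + (E[X])² = \frac{49}{9} + (\frac{7}{3})² = \frac{98}{9}
E[X(X-1)] = \frac{98}{9} - \frac{7}{3} = \frac{77}{9}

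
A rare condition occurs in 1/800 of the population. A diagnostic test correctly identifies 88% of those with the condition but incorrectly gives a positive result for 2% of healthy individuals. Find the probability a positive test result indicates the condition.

Let D = the rare event, + = positive/flagged.
P(D) = 1/800
P(+|D) = 88/100 = 22/25
P(+|D') = 2/100 = 1/50
P(+) = P(+|D)P(D) + P(+|D')P(D')
     = \frac{22}{25} × \frac{1}{800} + \frac{1}{50} × \frac{799}{800}
     = \frac{843}{40000}
P(D|+) = P(+|D)P(D)/P(+) = \frac{44}{843}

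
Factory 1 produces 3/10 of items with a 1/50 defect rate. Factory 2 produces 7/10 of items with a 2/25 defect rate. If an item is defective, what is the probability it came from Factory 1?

Using Bayes' theorem:
P(F1) = 3/10, P(D|F1) = 1/50
P(F2) = 7/10, P(D|F2) = 2/25
P(D) = P(D|F1)P(F1) + P(D|F2)P(F2)
     = \frac{31}{500}
P(F1|D) = P(D|F1)P(F1) / P(D)
= \frac{3}{31}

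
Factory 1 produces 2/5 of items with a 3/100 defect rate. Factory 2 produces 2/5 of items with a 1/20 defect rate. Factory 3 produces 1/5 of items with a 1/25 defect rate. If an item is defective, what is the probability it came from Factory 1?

Using Bayes' theorem:
P(F1) = 2/5, P(D|F1) = 3/100
P(F2) = 2/5, P(D|F2) = 1/20
P(F3) = 1/5, P(D|F3) = 1/25
P(D) = P(D|F1)P(F1) + P(D|F2)P(F2) + P(D|F3)P(F3)
     = \frac{1}{25}
P(F1|D) = P(D|F1)P(F1) / P(D)
= \frac{3}{10}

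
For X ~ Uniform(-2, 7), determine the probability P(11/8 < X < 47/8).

P(11/8 < X < 47/8) = ∫_{11/8}^{47/8} f(x) dx
where f(x) = \frac{1}{9}
= \frac{1}{2}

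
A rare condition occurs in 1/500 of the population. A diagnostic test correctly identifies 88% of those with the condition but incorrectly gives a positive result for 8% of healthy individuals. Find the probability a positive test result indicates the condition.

Let D = the rare event, + = positive/flagged.
P(D) = 1/500
P(+|D) = 88/100 = 22/25
P(+|D') = 8/100 = 2/25
P(+) = P(+|D)P(D) + P(+|D')P(D')
     = \frac{22}{25} × \frac{1}{500} + \frac{2}{25} × \frac{499}{500}
     = \frac{51}{625}
P(D|+) = P(+|D)P(D)/P(+) = \frac{11}{510}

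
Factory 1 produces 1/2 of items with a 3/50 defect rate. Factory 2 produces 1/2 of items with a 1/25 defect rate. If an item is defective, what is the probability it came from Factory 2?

Using Bayes' theorem:
P(F1) = 1/2, P(D|F1) = 3/50
P(F2) = 1/2, P(D|F2) = 1/25
P(D) = P(D|F1)P(F1) + P(D|F2)P(F2)
     = \frac{1}{20}
P(F2|D) = P(D|F2)P(F2) / P(D)
= \frac{2}{5}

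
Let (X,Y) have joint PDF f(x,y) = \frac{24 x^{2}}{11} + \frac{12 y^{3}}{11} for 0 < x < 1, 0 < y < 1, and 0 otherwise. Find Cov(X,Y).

E[XY] = ∫∫ xy × f(x,y) dx dy = \frac{21}{55}
E[X] = \frac{15}{22}
E[Y] = \frac{32}{55}
Cov(X,Y) = E[XY] - E[X]E[Y] = - \frac{9}{605}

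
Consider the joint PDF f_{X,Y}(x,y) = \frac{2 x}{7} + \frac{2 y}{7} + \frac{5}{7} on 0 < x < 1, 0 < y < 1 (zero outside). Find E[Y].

E[Y] = ∫_0^1 ∫_0^1 y × f(x,y) dx dy
= \frac{11}{21}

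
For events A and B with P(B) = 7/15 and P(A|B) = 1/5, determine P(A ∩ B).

By definition, P(A|B) = P(A ∩ B) / P(B)
So P(A ∩ B) = P(A|B) × P(B)
= 1/5 × 7/15
= 7/75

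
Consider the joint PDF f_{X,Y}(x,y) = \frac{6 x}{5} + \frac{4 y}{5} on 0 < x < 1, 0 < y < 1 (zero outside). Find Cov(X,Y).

E[XY] = ∫∫ xy × f(x,y) dx dy = \frac{1}{3}
E[X] = \frac{3}{5}
E[Y] = \frac{17}{30}
Cov(X,Y) = E[XY] - E[X]E[Y] = - \frac{1}{150}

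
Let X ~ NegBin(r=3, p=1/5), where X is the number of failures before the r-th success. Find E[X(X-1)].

E[X(X-1)] = E[X² - X] = E[X²] - E[X]
E[X] = 12
E[X²] = Var(X) + (E[X])² = 60 + (12)² = 204
E[X(X-1)] = 204 - 12 = 192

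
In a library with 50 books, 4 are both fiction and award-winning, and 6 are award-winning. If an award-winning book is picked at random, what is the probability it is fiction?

P(A ∩ B) = 4/50 = 2/25
P(B) = 6/50 = 3/25
P(A|B) = P(A ∩ B) / P(B) = (2/25) / (3/25) = 2/3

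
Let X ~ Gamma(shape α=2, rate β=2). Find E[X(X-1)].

E[X(X-1)] = E[X² - X] = E[X²] - E[X]
E[X] = 1
E[X²] = Var(X) + (E[X])² = \frac{1}{2} + (1)² = \frac{3}{2}
E[X(X-1)] = \frac{3}{2} - 1 = \frac{1}{2}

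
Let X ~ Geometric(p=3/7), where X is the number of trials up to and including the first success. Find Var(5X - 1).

For X ~ Geometric(p=3/7), where X is the number of trials up to and including the first success:
Var(X) = \frac{28}{9}
Var(5X - 1) = (5)² × Var(X) = 25 × \frac{28}{9} = \frac{700}{9}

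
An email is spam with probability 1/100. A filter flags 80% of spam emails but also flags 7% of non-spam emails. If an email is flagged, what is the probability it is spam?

Let D = the rare event, + = positive/flagged.
P(D) = 1/100
P(+|D) = 80/100 = 4/5
P(+|D') = 7/100
P(+) = P(+|D)P(D) + P(+|D')P(D')
     = \frac{4}{5} × \frac{1}{100} + \frac{7}{100} × \frac{99}{100}
     = \frac{773}{10000}
P(D|+) = P(+|D)P(D)/P(+) = \frac{80}{773}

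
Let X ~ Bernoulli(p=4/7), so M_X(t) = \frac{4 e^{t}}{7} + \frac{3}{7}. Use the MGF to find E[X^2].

To find E[X^2], compute M^(2)(0):
M^(1)(t) = \frac{4 e^{t}}{7}
M^(2)(t) = \frac{4 e^{t}}{7}
M^(2)(0) = \frac{4}{7}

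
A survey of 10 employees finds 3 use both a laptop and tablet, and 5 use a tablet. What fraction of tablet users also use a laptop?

P(A ∩ B) = 3/10
P(B) = 5/10 = 1/2
P(A|B) = P(A ∩ B) / P(B) = (3/10) / (1/2) = 3/5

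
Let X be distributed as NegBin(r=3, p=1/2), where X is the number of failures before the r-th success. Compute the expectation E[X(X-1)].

E[X(X-1)] = E[X² - X] = E[X²] - E[X]
E[X] = 3
E[X²] = Var(X) + (E[X])² = 6 + (3)² = 15
E[X(X-1)] = 15 - 3 = 12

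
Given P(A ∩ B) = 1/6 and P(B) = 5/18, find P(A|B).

P(A|B) = P(A ∩ B) / P(B)
= (1/6) / (5/18)
= 3/5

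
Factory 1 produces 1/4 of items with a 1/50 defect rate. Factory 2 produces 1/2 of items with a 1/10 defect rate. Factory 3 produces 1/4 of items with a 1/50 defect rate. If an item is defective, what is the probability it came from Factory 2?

Using Bayes' theorem:
P(F1) = 1/4, P(D|F1) = 1/50
P(F2) = 1/2, P(D|F2) = 1/10
P(F3) = 1/4, P(D|F3) = 1/50
P(D) = P(D|F1)P(F1) + P(D|F2)P(F2) + P(D|F3)P(F3)
     = \frac{3}{50}
P(F2|D) = P(D|F2)P(F2) / P(D)
= \frac{5}{6}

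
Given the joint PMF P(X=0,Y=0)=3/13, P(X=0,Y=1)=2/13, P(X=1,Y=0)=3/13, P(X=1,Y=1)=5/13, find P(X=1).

P(X=1) = P(X=1,Y=0) + P(X=1,Y=1)
= 3/13 + 5/13
= 8/13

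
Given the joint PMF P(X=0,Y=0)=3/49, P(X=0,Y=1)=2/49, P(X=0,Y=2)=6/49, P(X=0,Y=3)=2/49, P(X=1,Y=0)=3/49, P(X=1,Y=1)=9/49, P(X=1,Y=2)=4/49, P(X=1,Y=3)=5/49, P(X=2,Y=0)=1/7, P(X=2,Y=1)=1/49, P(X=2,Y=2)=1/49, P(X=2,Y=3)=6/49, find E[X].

First find marginal of X:
P(X=0) = 13/49
P(X=1) = 3/7
P(X=2) = 15/49
E[X] = 0 × 13/49 + 1 × 3/7 + 2 × 15/49 = 51/49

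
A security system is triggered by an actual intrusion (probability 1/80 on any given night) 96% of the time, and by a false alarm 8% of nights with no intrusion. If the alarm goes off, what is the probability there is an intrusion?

Let D = the rare event, + = positive/flagged.
P(D) = 1/80
P(+|D) = 96/100 = 24/25
P(+|D') = 8/100 = 2/25
P(+) = P(+|D)P(D) + P(+|D')P(D')
     = \frac{24}{25} × \frac{1}{80} + \frac{2}{25} × \frac{79}{80}
     = \frac{91}{1000}
P(D|+) = P(+|D)P(D)/P(+) = \frac{12}{91}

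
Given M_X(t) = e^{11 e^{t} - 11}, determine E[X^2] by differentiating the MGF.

To find E[X^2], compute M^(2)(0):
M^(1)(t) = 11 e^{t} e^{11 e^{t} - 11}
M^(2)(t) = 121 e^{2 t} e^{11 e^{t} - 11} + 11 e^{t} e^{11 e^{t} - 11}
M^(2)(0) = 132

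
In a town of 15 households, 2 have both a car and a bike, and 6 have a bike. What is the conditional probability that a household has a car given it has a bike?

P(A ∩ B) = 2/15
P(B) = 6/15 = 2/5
P(A|B) = P(A ∩ B) / P(B) = (2/15) / (2/5) = 1/3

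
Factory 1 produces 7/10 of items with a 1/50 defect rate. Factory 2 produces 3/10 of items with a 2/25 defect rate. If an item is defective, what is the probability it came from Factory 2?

Using Bayes' theorem:
P(F1) = 7/10, P(D|F1) = 1/50
P(F2) = 3/10, P(D|F2) = 2/25
P(D) = P(D|F1)P(F1) + P(D|F2)P(F2)
     = \frac{19}{500}
P(F2|D) = P(D|F2)P(F2) / P(D)
= \frac{12}{19}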